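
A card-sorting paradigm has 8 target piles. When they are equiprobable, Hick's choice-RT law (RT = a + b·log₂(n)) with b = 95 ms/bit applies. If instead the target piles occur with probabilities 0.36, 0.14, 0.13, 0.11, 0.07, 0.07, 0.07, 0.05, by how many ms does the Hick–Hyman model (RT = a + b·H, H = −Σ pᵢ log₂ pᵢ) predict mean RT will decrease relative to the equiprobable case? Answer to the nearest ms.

30 ms

Equiprobable entropy H₀ = log₂ 8 = 3.0000 bits.
Skewed entropy H = −Σ pᵢ log₂ pᵢ = 2.6824 bits.
ΔRT = b·(H₀ − H) = 95 × 0.3176 = 30.17 ms.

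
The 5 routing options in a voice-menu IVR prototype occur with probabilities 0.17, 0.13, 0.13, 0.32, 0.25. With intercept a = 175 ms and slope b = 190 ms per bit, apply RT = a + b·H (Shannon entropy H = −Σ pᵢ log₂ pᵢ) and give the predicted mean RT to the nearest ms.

598 ms

Entropy contributions −pᵢ log₂ pᵢ: 0.4346, 0.3826, 0.3826, 0.5260, 0.5000; sum H = 2.2259 bits.
RT = a + bH = 175 + 190·2.2259 = 597.92 ms.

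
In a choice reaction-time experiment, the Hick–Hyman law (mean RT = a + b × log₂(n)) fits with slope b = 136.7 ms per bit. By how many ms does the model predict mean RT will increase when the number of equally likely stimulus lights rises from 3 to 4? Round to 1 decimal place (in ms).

Only the slope matters, since a is common to both: ΔRT = b·log₂(n₂/n₁).
log₂(4) − log₂(3) = 2 − 1.5850 = 0.4150.
ΔRT = 136.7 × 0.4150 = 56.736 ms.

56.7 ms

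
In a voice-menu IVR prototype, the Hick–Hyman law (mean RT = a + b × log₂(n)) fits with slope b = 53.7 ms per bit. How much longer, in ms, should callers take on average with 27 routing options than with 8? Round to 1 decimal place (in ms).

94.2 ms

ΔRT = (a + b log₂ n₂) − (a + b log₂ n₁) = b·(log₂ n₂ − log₂ n₁).
log₂(27) − log₂(8) = 4.7549 − 3 = 1.7549.
ΔRT = 53.7 × 1.7549 = 94.237 ms.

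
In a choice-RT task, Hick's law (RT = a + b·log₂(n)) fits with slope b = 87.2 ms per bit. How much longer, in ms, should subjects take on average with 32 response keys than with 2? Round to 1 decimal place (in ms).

348.8 ms

ΔRT = (a + b log₂ n₂) − (a + b log₂ n₁) = b·(log₂ n₂ − log₂ n₁).
log₂(32) − log₂(2) = log₂(32/2) = log₂(16) = 4.
ΔRT = 87.2 × 4.0000 = 348.800 ms.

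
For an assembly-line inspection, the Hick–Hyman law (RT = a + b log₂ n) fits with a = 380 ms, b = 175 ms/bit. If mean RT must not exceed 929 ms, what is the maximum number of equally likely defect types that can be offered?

Information budget: (929 − 380)/175 = 3.1371 bits, so n ≤ 2^3.1371 = 8.798 → at most 8.

8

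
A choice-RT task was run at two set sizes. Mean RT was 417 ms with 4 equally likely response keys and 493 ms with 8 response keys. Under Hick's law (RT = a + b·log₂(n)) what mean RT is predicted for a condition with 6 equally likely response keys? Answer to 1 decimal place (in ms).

RT is linear in log₂ n, so two points fix the line:
  b = (493 − 417) / (log₂ 8 − log₂ 4) = 76 / (3 − 2) = 76.000 ms/bit
  a = 417 − 76.000 × 2 = 265.000 ms
Then RT(6) = 265.000 + 76.000 × log₂ 6 = 265.000 + 76.000 × 2.5850 ≈ 461.457 ms.

461.5 ms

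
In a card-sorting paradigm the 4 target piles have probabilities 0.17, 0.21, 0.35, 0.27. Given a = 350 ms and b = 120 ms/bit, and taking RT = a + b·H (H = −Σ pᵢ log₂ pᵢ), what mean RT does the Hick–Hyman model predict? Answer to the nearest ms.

584 ms

H = 0.17·log₂(1/0.17) + 0.21·log₂(1/0.21) + 0.35·log₂(1/0.35) + 0.27·log₂(1/0.27) = 1.9475 bits.
RT = 350 + 120 × 1.9475 = 583.70 ms.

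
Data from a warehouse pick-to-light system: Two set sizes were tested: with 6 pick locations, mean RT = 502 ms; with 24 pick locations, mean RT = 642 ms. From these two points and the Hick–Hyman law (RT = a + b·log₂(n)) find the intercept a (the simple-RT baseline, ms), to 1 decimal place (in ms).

Slope: b = (642 − 502) / (log₂ 24 − log₂ 6) = 140/2.0000 = 70.000 ms/bit.
Intercept: a = 502 − 70.000·log₂(6) = 321.053 ms.

321.1 ms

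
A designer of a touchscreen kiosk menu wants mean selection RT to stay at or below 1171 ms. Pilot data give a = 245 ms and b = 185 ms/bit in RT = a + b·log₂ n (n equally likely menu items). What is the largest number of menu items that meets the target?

32

Set 245 + 185·log₂ n ≤ 1171 → log₂ n ≤ (1171 − 245)/185 = 5.0054.
So n ≤ 2^5.0054 = 32.120; the largest integer n is 32.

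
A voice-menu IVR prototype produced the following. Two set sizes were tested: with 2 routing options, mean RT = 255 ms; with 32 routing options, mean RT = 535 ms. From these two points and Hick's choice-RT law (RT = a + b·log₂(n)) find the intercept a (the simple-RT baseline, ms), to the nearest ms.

b = (RT₂ − RT₁)/(log₂ n₂ − log₂ n₁) = (535 − 255)/(5 − 1) = 70 ms/bit.
a = RT₁ − b·log₂ n₁ = 255 − 70 × 1 = 185.000 ms.

185 ms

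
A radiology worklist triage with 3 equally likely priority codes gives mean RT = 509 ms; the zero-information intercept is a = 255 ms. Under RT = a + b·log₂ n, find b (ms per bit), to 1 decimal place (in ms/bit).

160.3 ms/bit

log₂(3) = 1.5850 bits.
b = (RT − a)/log₂ n = (509 − 255) / 1.5850 = 160.256 ms/bit.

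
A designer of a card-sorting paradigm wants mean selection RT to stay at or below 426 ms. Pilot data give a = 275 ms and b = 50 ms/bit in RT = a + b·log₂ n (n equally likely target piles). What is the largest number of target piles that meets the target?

8

Set 275 + 50·log₂ n ≤ 426 → log₂ n ≤ (426 − 275)/50 = 3.0200.
So n ≤ 2^3.0200 = 8.112; the largest integer n is 8.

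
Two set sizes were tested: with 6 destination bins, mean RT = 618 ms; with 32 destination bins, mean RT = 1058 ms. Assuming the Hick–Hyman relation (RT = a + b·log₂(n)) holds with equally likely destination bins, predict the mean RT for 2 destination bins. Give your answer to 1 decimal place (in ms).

329.2 ms

With log₂ n on the abscissa the relation is linear; from the two conditions:
  b = (1058 − 618) / (log₂ 32 − log₂ 6) = 440 / (5 − 2.5850) = 182.192 ms/bit
  a = 618 − 182.192 × 2.5850 = 147.041 ms
Then RT(2) = 147.041 + 182.192 × log₂ 2 = 147.041 + 182.192 × 1 ≈ 329.233 ms.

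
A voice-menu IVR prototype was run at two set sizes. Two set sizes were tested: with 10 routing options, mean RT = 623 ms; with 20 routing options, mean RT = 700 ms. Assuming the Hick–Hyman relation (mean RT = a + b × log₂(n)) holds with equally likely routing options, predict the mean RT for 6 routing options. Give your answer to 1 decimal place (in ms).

Solve the two-equation system in a and b:
  b = (700 − 623) / (log₂ 20 − log₂ 10) = 77 / (4.3219 − 3.3219) = 77.000 ms/bit
  a = 623 − 77.000 × 3.3219 = 367.212 ms
Then RT(6) = 367.212 + 77.000 × log₂ 6 = 367.212 + 77.000 × 2.5850 ≈ 566.254 ms.

566.3 ms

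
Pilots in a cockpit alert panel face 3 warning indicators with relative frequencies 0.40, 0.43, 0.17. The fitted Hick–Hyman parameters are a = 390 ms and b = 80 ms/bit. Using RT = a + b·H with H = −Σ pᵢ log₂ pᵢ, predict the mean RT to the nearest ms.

H = 0.40·log₂(1/0.40) + 0.43·log₂(1/0.43) + 0.17·log₂(1/0.17) = 1.4869 bits.
RT = 390 + 80 × 1.4869 = 508.95 ms.

509 ms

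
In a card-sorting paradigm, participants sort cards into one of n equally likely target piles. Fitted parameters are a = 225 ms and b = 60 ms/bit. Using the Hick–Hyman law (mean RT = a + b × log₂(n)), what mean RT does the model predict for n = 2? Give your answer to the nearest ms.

log₂(2) = 1 bits, so RT = 225 + 60 × 1 ≈ 285.000 ms.

285 ms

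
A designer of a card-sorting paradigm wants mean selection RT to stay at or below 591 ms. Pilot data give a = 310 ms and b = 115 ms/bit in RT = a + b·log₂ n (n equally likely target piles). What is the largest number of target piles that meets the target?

115·log₂ n ≤ 591 − 310 = 281, giving log₂ n ≤ 2.4435 and n ≤ 5.440. The largest whole number is 5.

5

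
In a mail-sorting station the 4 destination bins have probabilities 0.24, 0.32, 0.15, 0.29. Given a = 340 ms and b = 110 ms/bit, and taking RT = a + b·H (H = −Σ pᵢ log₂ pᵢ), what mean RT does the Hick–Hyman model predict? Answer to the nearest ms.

Entropy contributions −pᵢ log₂ pᵢ: 0.4941, 0.5260, 0.4105, 0.5179; sum H = 1.9486 bits.
RT = a + bH = 340 + 110·1.9486 = 554.35 ms.

554 ms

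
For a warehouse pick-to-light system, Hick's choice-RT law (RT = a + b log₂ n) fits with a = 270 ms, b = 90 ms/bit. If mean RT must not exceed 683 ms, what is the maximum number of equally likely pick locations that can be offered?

Information budget: (683 − 270)/90 = 4.5889 bits, so n ≤ 2^4.5889 = 24.065 → at most 24.

24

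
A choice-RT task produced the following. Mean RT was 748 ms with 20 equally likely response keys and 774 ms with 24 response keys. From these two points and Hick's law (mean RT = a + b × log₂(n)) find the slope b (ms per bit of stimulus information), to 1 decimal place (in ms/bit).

Slope: b = (774 − 748) / (log₂ 24 − log₂ 20) = 26/0.2630 = 98.846 ms/bit.

98.8 ms/bit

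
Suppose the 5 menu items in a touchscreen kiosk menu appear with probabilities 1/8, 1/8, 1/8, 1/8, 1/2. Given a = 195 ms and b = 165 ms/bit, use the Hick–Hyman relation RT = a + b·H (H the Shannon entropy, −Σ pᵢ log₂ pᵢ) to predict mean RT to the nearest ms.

H = −Σ pᵢ log₂ pᵢ = 0.125·3 + 0.125·3 + 0.125·3 + 0.125·3 + 0.5·1 = 2.000 bits.
RT = 195 + 165 × 2.000 = 525.00 ms.

525 ms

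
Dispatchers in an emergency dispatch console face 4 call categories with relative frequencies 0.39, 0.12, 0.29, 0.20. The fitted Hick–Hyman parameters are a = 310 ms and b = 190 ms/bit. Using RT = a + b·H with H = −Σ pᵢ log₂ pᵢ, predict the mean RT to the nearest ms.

H = 0.39·log₂(1/0.39) + 0.12·log₂(1/0.12) + 0.29·log₂(1/0.29) + 0.20·log₂(1/0.20) = 1.8792 bits.
RT = 310 + 190 × 1.8792 = 667.04 ms.

667 ms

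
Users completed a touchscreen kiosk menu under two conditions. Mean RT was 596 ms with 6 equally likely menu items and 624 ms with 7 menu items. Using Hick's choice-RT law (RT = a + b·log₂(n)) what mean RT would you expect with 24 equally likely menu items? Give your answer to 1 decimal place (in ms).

847.8 ms

With log₂ n on the abscissa the relation is linear; from the two conditions:
  b = (624 − 596) / (log₂ 7 − log₂ 6) = 28 / (2.8074 − 2.5850) = 125.904 ms/bit
  a = 596 − 125.904 × 2.5850 = 270.544 ms
Then RT(24) = 270.544 + 125.904 × log₂ 24 = 270.544 + 125.904 × 4.5850 ≈ 847.807 ms.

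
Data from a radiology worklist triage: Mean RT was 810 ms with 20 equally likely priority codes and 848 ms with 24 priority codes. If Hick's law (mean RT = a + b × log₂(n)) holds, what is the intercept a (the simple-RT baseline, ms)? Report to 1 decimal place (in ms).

The slope on a log₂ axis is (848 − 810) / (4.5850 − 4.3219) = 144.468 ms/bit.
a = RT₁ − b·log₂ n₁ = 810 − 144.468 × 4.3219 = 185.621 ms.

185.6 ms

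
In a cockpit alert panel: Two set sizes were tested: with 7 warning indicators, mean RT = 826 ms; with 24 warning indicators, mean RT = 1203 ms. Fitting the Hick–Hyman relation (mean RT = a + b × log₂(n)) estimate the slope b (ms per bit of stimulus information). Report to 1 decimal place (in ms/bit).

Slope: b = (1203 − 826) / (log₂ 24 − log₂ 7) = 377/1.7776 = 212.083 ms/bit.

212.1 ms/bit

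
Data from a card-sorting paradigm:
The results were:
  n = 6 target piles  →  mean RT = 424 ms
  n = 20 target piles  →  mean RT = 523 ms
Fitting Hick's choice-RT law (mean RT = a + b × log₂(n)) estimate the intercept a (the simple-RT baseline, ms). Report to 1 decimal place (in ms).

The slope on a log₂ axis is (523 − 424) / (4.3219 − 2.5850) = 56.996 ms/bit.
a = RT₁ − b·log₂ n₁ = 424 − 56.996 × 2.5850 = 276.668 ms.

276.7 ms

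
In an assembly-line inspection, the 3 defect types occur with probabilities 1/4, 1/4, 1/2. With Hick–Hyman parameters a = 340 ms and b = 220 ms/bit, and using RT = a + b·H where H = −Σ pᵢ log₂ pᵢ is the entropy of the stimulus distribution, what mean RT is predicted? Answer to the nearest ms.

Each term −pᵢ log₂ pᵢ: 0.25·2 + 0.25·2 + 0.5·1; summed, H = 1.500 bits.
Mean RT = a + bH = 340 + 220·1.500 = 670.00 ms.

670 ms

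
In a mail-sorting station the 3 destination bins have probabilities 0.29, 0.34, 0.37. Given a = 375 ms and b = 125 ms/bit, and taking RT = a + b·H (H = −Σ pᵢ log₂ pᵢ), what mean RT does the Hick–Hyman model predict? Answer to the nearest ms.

572 ms

Entropy contributions −pᵢ log₂ pᵢ: 0.5179, 0.5292, 0.5307; sum H = 1.5778 bits.
RT = a + bH = 375 + 125·1.5778 = 572.23 ms.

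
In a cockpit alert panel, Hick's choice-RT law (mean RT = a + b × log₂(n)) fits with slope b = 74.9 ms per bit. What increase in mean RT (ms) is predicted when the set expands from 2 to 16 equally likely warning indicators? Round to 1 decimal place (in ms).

224.7 ms

The intercept a cancels: ΔRT = b·(log₂ n₂ − log₂ n₁) = b·log₂(n₂/n₁).
log₂(16) − log₂(2) = log₂(16/2) = log₂(8) = 3.
ΔRT = 74.9 × 3.0000 = 224.700 ms.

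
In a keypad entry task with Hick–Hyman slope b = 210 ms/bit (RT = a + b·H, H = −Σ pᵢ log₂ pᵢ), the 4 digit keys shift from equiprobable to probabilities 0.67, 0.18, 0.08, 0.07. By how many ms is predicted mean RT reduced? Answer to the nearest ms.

128 ms

Equiprobable entropy H₀ = log₂ 4 = 2.0000 bits.
Skewed entropy H = −Σ pᵢ log₂ pᵢ = 1.3925 bits.
ΔRT = b·(H₀ − H) = 210 × 0.6075 = 127.58 ms.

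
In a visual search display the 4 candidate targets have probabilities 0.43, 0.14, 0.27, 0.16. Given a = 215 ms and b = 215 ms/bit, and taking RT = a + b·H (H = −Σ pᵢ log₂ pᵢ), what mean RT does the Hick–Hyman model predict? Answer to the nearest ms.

614 ms

H = 0.43·log₂(1/0.43) + 0.14·log₂(1/0.14) + 0.27·log₂(1/0.27) + 0.16·log₂(1/0.16) = 1.8537 bits.
RT = 215 + 215 × 1.8537 = 613.55 ms.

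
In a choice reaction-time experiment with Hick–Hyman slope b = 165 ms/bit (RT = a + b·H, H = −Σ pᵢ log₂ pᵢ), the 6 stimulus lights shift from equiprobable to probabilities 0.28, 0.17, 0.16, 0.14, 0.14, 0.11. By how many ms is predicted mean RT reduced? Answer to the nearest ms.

The RT saving is b·ΔH. Equiprobable H₀ = log₂(6) = 2.5850 bits; with the given probabilities H = 2.5163 bits.
b·(H₀ − H) = 165 × (2.5850 − 2.5163) = 11.32 ms.

11 ms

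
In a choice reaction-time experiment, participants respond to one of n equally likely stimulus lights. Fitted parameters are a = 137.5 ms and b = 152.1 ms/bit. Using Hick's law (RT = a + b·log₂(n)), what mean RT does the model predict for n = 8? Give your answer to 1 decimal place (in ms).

log₂(8) = 3 bits, so RT = 137.5 + 152.1 × 3 ≈ 593.800 ms.

593.8 ms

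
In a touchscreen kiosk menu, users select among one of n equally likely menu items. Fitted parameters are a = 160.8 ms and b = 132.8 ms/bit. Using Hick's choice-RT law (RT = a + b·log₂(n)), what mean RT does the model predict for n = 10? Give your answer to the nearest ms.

602 ms

log₂(10) = 3.3219 bits, so RT = 160.8 + 132.8 × 3.3219 ≈ 601.952 ms.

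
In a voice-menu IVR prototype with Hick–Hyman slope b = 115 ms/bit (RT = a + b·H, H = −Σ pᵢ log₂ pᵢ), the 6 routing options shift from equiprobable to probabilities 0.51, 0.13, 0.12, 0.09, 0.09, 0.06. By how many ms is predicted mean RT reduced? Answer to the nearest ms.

54 ms

The RT saving is b·ΔH. Equiprobable H₀ = log₂(6) = 2.5850 bits; with the given probabilities H = 2.1140 bits.
b·(H₀ − H) = 115 × (2.5850 − 2.1140) = 54.16 ms.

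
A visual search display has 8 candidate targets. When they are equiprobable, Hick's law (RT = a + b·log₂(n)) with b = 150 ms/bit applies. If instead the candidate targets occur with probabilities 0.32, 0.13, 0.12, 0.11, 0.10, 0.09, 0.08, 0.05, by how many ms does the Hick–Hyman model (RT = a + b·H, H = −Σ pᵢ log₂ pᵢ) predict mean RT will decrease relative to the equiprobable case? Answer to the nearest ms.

33 ms

The RT saving is b·ΔH. Equiprobable H₀ = log₂(8) = 3.0000 bits; with the given probabilities H = 2.7785 bits.
b·(H₀ − H) = 150 × (3.0000 − 2.7785) = 33.23 ms.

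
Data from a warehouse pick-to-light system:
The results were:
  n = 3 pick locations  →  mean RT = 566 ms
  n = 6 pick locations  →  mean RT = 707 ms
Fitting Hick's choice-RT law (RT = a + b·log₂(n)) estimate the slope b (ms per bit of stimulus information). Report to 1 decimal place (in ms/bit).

Slope: b = (707 − 566) / (log₂ 6 − log₂ 3) = 141/1.0000 = 141.000 ms/bit.

141.0 ms/bit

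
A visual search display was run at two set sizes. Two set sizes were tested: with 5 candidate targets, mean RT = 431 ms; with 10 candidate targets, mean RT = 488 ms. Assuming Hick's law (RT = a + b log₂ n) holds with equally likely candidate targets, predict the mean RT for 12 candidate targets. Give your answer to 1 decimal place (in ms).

Fit slope and intercept:
  b = (488 − 431) / (log₂ 10 − log₂ 5) = 57 / (3.3219 − 2.3219) = 57.000 ms/bit
  a = 431 − 57.000 × 2.3219 = 298.650 ms
Then RT(12) = 298.650 + 57.000 × log₂ 12 = 298.650 + 57.000 × 3.5850 ≈ 502.993 ms.

503.0 ms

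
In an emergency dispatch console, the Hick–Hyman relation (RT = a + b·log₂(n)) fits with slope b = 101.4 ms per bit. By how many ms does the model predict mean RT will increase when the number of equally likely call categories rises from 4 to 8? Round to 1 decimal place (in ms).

Only the slope matters, since a is common to both: ΔRT = b·log₂(n₂/n₁).
log₂(8) − log₂(4) = log₂(8/4) = log₂(2) = 1.
ΔRT = 101.4 × 1.0000 = 101.400 ms.

101.4 ms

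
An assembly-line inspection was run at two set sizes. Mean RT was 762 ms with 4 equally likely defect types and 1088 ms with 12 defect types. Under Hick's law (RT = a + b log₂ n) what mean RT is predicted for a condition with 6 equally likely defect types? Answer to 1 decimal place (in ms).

882.3 ms

RT is linear in log₂ n, so two points fix the line:
  b = (1088 − 762) / (log₂ 12 − log₂ 4) = 326 / (3.5850 − 2) = 205.683 ms/bit
  a = 762 − 205.683 × 2 = 350.634 ms
Then RT(6) = 350.634 + 205.683 × log₂ 6 = 350.634 + 205.683 × 2.5850 ≈ 882.317 ms.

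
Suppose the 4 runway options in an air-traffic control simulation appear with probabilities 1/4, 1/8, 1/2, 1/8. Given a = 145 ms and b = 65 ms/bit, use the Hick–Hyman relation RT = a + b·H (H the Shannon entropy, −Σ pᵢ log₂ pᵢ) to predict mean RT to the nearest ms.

Each term −pᵢ log₂ pᵢ: 0.25·2 + 0.125·3 + 0.5·1 + 0.125·3; summed, H = 1.750 bits.
Mean RT = a + bH = 145 + 65·1.750 = 258.75 ms.

259 ms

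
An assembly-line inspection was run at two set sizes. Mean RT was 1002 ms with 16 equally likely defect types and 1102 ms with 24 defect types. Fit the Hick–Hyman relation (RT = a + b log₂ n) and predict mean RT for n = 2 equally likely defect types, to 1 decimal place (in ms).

489.1 ms

Solve the two-equation system in a and b:
  b = (1102 − 1002) / (log₂ 24 − log₂ 16) = 100 / (4.5850 − 4) = 170.951 ms/bit
  a = 1002 − 170.951 × 4 = 318.195 ms
Then RT(2) = 318.195 + 170.951 × log₂ 2 = 318.195 + 170.951 × 1 ≈ 489.147 ms.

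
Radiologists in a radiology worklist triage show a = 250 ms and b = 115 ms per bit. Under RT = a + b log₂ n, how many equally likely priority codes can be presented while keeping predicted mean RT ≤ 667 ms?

12

115·log₂ n ≤ 667 − 250 = 417, giving log₂ n ≤ 3.6261 and n ≤ 12.347. The largest whole number is 12.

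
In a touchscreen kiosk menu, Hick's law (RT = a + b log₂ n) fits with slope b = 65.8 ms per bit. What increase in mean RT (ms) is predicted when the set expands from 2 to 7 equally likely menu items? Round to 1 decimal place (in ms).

ΔRT = (a + b log₂ n₂) − (a + b log₂ n₁) = b·(log₂ n₂ − log₂ n₁).
log₂(7) − log₂(2) = 2.8074 − 1 = 1.8074.
ΔRT = 65.8 × 1.8074 = 118.924 ms.

118.9 ms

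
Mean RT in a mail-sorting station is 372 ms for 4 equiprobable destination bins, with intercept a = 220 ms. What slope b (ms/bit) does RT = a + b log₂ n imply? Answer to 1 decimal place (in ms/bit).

4 alternatives carry log₂ 4 = 2 bits; the choice cost is 372 − 220 = 152 ms, so b = 152/2 = 76.000 ms/bit.

76.0 ms/bit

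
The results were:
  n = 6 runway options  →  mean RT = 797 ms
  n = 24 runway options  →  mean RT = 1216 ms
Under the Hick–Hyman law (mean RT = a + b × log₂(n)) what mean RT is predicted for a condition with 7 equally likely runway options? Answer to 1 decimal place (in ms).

843.6 ms

RT is linear in log₂ n, so two points fix the line:
  b = (1216 − 797) / (log₂ 24 − log₂ 6) = 419 / (4.5850 − 2.5850) = 209.500 ms/bit
  a = 797 − 209.500 × 2.5850 = 255.450 ms
Then RT(7) = 255.450 + 209.500 × log₂ 7 = 255.450 + 209.500 × 2.8074 ≈ 843.591 ms.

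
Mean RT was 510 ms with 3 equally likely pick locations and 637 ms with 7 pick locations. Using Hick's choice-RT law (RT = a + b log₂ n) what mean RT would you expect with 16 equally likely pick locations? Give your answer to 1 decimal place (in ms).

With log₂ n on the abscissa the relation is linear; from the two conditions:
  b = (637 − 510) / (log₂ 7 − log₂ 3) = 127 / (2.8074 − 1.5850) = 103.895 ms/bit
  a = 510 − 103.895 × 1.5850 = 345.331 ms
Then RT(16) = 345.331 + 103.895 × log₂ 16 = 345.331 + 103.895 × 4 ≈ 760.909 ms.

760.9 ms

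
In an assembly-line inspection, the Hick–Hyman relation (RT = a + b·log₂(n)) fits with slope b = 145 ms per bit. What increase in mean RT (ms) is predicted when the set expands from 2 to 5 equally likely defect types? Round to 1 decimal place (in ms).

The intercept a cancels: ΔRT = b·(log₂ n₂ − log₂ n₁) = b·log₂(n₂/n₁).
log₂(5) − log₂(2) = 2.3219 − 1 = 1.3219.
ΔRT = 145 × 1.3219 = 191.680 ms.

191.7 ms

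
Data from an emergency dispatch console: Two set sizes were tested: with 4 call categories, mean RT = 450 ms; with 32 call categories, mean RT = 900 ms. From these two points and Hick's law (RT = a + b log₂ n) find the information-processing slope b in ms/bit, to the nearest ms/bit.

150 ms/bit

The slope on a log₂ axis is (900 − 450) / (5 − 2) = 150 ms/bit.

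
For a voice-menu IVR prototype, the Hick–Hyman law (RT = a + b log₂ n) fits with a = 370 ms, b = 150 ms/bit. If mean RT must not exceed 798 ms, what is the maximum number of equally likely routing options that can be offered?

150·log₂ n ≤ 798 − 370 = 428, giving log₂ n ≤ 2.8533 and n ≤ 7.227. The largest whole number is 7.

7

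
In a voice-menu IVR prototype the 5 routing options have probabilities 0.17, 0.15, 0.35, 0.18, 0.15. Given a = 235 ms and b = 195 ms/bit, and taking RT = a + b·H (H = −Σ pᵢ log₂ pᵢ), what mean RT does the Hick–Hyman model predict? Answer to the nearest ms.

670 ms

H = 0.17·log₂(1/0.17) + 0.15·log₂(1/0.15) + 0.35·log₂(1/0.35) + 0.18·log₂(1/0.18) + 0.15·log₂(1/0.15) = 2.2311 bits.
RT = 235 + 195 × 2.2311 = 670.06 ms.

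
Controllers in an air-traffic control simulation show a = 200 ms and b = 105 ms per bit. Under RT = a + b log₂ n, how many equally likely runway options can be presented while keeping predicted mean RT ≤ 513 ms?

Set 200 + 105·log₂ n ≤ 513 → log₂ n ≤ (513 − 200)/105 = 2.9810.
So n ≤ 2^2.9810 = 7.895; the largest integer n is 7.

7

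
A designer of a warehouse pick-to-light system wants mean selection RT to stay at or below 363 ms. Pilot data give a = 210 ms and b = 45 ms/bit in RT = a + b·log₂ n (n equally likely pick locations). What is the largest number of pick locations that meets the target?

10

45·log₂ n ≤ 363 − 210 = 153, giving log₂ n ≤ 3.4000 and n ≤ 10.556. The largest whole number is 10.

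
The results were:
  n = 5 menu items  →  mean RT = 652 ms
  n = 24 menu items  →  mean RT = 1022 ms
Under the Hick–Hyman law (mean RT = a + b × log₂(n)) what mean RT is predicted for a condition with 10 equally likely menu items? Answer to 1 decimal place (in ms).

With log₂ n on the abscissa the relation is linear; from the two conditions:
  b = (1022 − 652) / (log₂ 24 − log₂ 5) = 370 / (4.5850 − 2.3219) = 163.497 ms/bit
  a = 652 − 163.497 × 2.3219 = 272.371 ms
Then RT(10) = 272.371 + 163.497 × log₂ 10 = 272.371 + 163.497 × 3.3219 ≈ 815.497 ms.

815.5 ms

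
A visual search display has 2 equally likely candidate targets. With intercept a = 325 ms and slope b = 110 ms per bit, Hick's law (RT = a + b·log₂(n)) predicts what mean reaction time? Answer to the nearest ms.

log₂(2) = 1 bits, so RT = 325 + 110 × 1 ≈ 435.000 ms.

435 ms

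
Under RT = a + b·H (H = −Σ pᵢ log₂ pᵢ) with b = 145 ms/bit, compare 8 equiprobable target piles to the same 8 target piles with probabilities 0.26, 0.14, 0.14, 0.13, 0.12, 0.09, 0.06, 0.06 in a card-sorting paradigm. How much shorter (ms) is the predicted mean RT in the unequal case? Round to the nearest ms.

22 ms

Equiprobable entropy H₀ = log₂ 8 = 3.0000 bits.
Skewed entropy H = −Σ pᵢ log₂ pᵢ = 2.8489 bits.
ΔRT = b·(H₀ − H) = 145 × 0.1511 = 21.90 ms.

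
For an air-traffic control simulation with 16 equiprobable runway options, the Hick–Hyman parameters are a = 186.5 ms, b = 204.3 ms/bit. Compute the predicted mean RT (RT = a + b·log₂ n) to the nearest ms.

1004 ms

log₂(16) = 4 bits, so RT = 186.5 + 204.3 × 4 ≈ 1003.700 ms.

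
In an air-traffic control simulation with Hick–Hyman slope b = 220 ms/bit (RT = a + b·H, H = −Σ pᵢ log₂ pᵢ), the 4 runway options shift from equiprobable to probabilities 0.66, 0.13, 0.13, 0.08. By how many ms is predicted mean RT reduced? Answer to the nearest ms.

120 ms

Equiprobable entropy H₀ = log₂ 4 = 2.0000 bits.
Skewed entropy H = −Σ pᵢ log₂ pᵢ = 1.4524 bits.
ΔRT = b·(H₀ − H) = 220 × 0.5476 = 120.46 ms.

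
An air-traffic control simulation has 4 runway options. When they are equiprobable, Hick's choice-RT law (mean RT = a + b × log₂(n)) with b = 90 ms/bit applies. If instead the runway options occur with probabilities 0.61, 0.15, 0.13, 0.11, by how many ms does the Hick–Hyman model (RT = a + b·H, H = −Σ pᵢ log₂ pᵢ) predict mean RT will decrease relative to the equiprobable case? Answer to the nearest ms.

Equiprobable entropy H₀ = log₂ 4 = 2.0000 bits.
Skewed entropy H = −Σ pᵢ log₂ pᵢ = 1.5785 bits.
ΔRT = b·(H₀ − H) = 90 × 0.4215 = 37.94 ms.

38 ms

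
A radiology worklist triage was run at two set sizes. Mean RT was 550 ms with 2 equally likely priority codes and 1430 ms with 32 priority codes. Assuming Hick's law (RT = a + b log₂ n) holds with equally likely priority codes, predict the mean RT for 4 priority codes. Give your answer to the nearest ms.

Fit slope and intercept:
  b = (1430 − 550) / (log₂ 32 − log₂ 2) = 880 / (5 − 1) = 220 ms/bit
  a = 550 − 220 × 1 = 330 ms
Then RT(4) = 330 + 220 × log₂ 4 = 330 + 220 × 2 ≈ 770.000 ms.

770 ms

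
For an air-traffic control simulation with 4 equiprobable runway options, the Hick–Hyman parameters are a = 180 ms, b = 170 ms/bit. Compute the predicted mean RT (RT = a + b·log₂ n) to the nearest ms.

log₂(4) = 2 bits, so RT = 180 + 170 × 2 ≈ 520.000 ms.

520 ms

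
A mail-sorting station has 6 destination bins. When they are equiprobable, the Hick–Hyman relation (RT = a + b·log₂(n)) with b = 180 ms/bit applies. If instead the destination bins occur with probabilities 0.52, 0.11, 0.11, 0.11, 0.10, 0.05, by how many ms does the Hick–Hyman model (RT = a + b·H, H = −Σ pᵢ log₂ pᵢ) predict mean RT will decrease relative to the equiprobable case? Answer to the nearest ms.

89 ms

The RT saving is b·ΔH. Equiprobable H₀ = log₂(6) = 2.5850 bits; with the given probabilities H = 2.0897 bits.
b·(H₀ − H) = 180 × (2.5850 − 2.0897) = 89.14 ms.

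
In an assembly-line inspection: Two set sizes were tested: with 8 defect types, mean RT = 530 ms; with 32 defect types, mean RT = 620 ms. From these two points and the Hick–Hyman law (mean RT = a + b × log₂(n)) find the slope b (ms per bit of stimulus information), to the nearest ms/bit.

45 ms/bit

b = (RT₂ − RT₁)/(log₂ n₂ − log₂ n₁) = (620 − 530)/(5 − 3) = 45 ms/bit.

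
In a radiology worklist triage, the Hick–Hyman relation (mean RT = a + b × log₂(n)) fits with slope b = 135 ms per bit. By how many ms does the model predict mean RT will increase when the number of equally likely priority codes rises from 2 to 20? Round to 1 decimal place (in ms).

448.5 ms

The intercept a cancels: ΔRT = b·(log₂ n₂ − log₂ n₁) = b·log₂(n₂/n₁).
log₂(20) − log₂(2) = 4.3219 − 1 = 3.3219.
ΔRT = 135 × 3.3219 = 448.460 ms.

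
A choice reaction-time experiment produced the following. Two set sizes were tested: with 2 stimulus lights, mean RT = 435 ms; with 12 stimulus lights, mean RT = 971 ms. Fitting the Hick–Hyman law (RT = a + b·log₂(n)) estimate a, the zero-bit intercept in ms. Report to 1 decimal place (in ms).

227.6 ms

The slope on a log₂ axis is (971 − 435) / (3.5850 − 1) = 207.353 ms/bit.
a = RT₁ − b·log₂ n₁ = 435 − 207.353 × 1 = 227.647 ms.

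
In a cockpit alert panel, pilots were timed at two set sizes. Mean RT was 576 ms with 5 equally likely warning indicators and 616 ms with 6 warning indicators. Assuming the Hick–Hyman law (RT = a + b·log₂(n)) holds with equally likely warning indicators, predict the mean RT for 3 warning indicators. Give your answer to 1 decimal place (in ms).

RT is linear in log₂ n, so two points fix the line:
  b = (616 − 576) / (log₂ 6 − log₂ 5) = 40 / (2.5850 − 2.3219) = 152.071 ms/bit
  a = 576 − 152.071 × 2.3219 = 222.901 ms
Then RT(3) = 222.901 + 152.071 × log₂ 3 = 222.901 + 152.071 × 1.5850 ≈ 463.929 ms.

463.9 ms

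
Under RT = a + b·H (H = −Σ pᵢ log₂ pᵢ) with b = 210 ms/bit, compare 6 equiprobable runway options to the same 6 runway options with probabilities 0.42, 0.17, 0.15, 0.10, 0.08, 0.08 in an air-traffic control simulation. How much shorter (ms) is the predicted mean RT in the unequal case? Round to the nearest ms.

63 ms

The RT saving is b·ΔH. Equiprobable H₀ = log₂(6) = 2.5850 bits; with the given probabilities H = 2.2860 bits.
b·(H₀ − H) = 210 × (2.5850 − 2.2860) = 62.78 ms.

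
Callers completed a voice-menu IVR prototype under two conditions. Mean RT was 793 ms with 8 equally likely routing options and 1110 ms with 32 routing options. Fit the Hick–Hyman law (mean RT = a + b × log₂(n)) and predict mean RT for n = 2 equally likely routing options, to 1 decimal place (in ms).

476.0 ms

RT is linear in log₂ n, so two points fix the line:
  b = (1110 − 793) / (log₂ 32 − log₂ 8) = 317 / (5 − 3) = 158.500 ms/bit
  a = 793 − 158.500 × 3 = 317.500 ms
Then RT(2) = 317.500 + 158.500 × log₂ 2 = 317.500 + 158.500 × 1 ≈ 476.000 ms.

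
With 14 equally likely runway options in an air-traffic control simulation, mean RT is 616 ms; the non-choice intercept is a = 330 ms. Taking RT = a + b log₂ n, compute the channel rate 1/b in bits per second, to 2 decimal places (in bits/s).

13.31 bits/s

Choice component = 616 − 330 = 286 ms over log₂(14) = 3.8074 bits.
b = 286 / 3.8074 = 75.118 ms/bit, so 1/b = 13.312 bits/s.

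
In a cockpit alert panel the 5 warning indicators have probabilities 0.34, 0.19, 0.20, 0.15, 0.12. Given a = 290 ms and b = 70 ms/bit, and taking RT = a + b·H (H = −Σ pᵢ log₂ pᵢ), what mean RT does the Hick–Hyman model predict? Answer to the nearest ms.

446 ms

H = 0.34·log₂(1/0.34) + 0.19·log₂(1/0.19) + 0.20·log₂(1/0.20) + 0.15·log₂(1/0.15) + 0.12·log₂(1/0.12) = 2.2264 bits.
RT = 290 + 70 × 2.2264 = 445.85 ms.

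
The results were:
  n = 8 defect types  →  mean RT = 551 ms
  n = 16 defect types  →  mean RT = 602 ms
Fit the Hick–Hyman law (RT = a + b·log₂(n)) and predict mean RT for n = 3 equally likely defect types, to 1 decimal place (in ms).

Fit slope and intercept:
  b = (602 − 551) / (log₂ 16 − log₂ 8) = 51 / (4 − 3) = 51.000 ms/bit
  a = 551 − 51.000 × 3 = 398.000 ms
Then RT(3) = 398.000 + 51.000 × log₂ 3 = 398.000 + 51.000 × 1.5850 ≈ 478.833 ms.

478.8 ms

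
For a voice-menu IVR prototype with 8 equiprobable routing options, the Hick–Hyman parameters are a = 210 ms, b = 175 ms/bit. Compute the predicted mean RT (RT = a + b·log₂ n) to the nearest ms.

log₂(8) = 3 bits, so RT = 210 + 175 × 3 ≈ 735.000 ms.

735 ms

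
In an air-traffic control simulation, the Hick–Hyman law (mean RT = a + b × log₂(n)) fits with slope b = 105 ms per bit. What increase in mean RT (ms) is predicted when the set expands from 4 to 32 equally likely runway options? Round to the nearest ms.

315 ms

The intercept a cancels: ΔRT = b·(log₂ n₂ − log₂ n₁) = b·log₂(n₂/n₁).
log₂(32) − log₂(4) = log₂(32/4) = log₂(8) = 3.
ΔRT = 105 × 3.0000 = 315.000 ms.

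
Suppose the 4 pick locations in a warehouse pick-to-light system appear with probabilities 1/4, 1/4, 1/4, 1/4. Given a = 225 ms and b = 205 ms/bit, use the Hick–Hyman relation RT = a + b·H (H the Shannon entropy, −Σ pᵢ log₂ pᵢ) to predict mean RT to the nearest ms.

635 ms

Each term −pᵢ log₂ pᵢ: 0.25·2 + 0.25·2 + 0.25·2 + 0.25·2; summed, H = 2.000 bits.
Mean RT = a + bH = 225 + 205·2.000 = 635.00 ms.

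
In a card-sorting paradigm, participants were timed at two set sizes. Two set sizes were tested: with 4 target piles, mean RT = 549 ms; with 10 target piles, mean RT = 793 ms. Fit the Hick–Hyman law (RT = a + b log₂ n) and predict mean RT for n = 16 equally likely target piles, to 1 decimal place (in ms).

918.2 ms

RT is linear in log₂ n, so two points fix the line:
  b = (793 − 549) / (log₂ 10 − log₂ 4) = 244 / (3.3219 − 2) = 184.579 ms/bit
  a = 549 − 184.579 × 2 = 179.842 ms
Then RT(16) = 179.842 + 184.579 × log₂ 16 = 179.842 + 184.579 × 4 ≈ 918.158 ms.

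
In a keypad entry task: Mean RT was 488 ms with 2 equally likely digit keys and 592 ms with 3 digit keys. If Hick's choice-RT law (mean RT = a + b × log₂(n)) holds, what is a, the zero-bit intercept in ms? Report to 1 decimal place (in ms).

b = (RT₂ − RT₁)/(log₂ n₂ − log₂ n₁) = (592 − 488)/(1.5850 − 1) = 177.789 ms/bit.
a = RT₁ − b·log₂ n₁ = 488 − 177.789 × 1 = 310.211 ms.

310.2 ms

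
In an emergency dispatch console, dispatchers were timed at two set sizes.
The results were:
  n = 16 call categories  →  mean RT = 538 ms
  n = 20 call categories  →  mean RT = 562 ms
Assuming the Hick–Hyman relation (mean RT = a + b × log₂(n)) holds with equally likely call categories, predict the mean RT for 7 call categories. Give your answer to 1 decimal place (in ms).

With log₂ n on the abscissa the relation is linear; from the two conditions:
  b = (562 − 538) / (log₂ 20 − log₂ 16) = 24 / (4.3219 − 4) = 74.551 ms/bit
  a = 538 − 74.551 × 4 = 239.797 ms
Then RT(7) = 239.797 + 74.551 × log₂ 7 = 239.797 + 74.551 × 2.8074 ≈ 449.087 ms.

449.1 ms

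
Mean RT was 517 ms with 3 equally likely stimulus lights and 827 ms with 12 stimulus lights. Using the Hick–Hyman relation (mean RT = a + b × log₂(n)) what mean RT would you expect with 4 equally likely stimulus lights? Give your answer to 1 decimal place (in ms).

581.3 ms

RT is linear in log₂ n, so two points fix the line:
  b = (827 − 517) / (log₂ 12 − log₂ 3) = 310 / (3.5850 − 1.5850) = 155.000 ms/bit
  a = 517 − 155.000 × 1.5850 = 271.331 ms
Then RT(4) = 271.331 + 155.000 × log₂ 4 = 271.331 + 155.000 × 2 ≈ 581.331 ms.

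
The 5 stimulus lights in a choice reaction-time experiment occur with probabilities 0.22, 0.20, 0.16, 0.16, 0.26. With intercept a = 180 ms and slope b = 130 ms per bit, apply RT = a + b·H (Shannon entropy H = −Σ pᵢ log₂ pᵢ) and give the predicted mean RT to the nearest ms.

Entropy contributions −pᵢ log₂ pᵢ: 0.4806, 0.4644, 0.4230, 0.4230, 0.5053; sum H = 2.2963 bits.
RT = a + bH = 180 + 130·2.2963 = 478.52 ms.

479 ms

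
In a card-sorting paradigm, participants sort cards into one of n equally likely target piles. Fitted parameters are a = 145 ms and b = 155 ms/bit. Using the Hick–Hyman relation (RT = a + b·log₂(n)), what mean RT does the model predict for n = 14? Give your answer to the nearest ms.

735 ms

log₂(14) = 3.8074 bits, so RT = 145 + 155 × 3.8074 ≈ 735.140 ms.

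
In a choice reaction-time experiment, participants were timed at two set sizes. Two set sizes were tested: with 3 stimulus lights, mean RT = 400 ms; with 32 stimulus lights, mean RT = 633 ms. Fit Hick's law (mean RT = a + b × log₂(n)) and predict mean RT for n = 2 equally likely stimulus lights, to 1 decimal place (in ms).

360.1 ms

Solve the two-equation system in a and b:
  b = (633 − 400) / (log₂ 32 − log₂ 3) = 233 / (5 − 1.5850) = 68.228 ms/bit
  a = 400 − 68.228 × 1.5850 = 291.862 ms
Then RT(2) = 291.862 + 68.228 × log₂ 2 = 291.862 + 68.228 × 1 ≈ 360.089 ms.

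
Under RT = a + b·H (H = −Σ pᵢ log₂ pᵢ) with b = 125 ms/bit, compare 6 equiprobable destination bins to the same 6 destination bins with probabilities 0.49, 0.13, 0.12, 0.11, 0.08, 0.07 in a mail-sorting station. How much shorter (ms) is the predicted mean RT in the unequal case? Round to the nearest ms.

53 ms

The RT saving is b·ΔH. Equiprobable H₀ = log₂(6) = 2.5850 bits; with the given probabilities H = 2.1643 bits.
b·(H₀ − H) = 125 × (2.5850 − 2.1643) = 52.58 ms.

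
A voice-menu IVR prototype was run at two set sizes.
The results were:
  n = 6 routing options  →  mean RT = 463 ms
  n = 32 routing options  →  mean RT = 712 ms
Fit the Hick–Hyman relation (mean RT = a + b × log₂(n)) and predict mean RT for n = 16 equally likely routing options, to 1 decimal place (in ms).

608.9 ms

Solve the two-equation system in a and b:
  b = (712 − 463) / (log₂ 32 − log₂ 6) = 249 / (5 − 2.5850) = 103.104 ms/bit
  a = 463 − 103.104 × 2.5850 = 196.480 ms
Then RT(16) = 196.480 + 103.104 × log₂ 16 = 196.480 + 103.104 × 4 ≈ 608.896 ms.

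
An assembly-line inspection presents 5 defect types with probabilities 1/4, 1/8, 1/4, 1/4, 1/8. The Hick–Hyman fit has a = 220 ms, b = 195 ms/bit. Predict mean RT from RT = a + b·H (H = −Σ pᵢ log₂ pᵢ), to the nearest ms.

659 ms

Each term −pᵢ log₂ pᵢ: 0.25·2 + 0.125·3 + 0.25·2 + 0.25·2 + 0.125·3; summed, H = 2.250 bits.
Mean RT = a + bH = 220 + 195·2.250 = 658.75 ms.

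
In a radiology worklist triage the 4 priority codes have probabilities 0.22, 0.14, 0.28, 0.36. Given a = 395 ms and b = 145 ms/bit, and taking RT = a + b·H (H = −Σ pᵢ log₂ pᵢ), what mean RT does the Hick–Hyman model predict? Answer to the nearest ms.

H = 0.22·log₂(1/0.22) + 0.14·log₂(1/0.14) + 0.28·log₂(1/0.28) + 0.36·log₂(1/0.36) = 1.9225 bits.
RT = 395 + 145 × 1.9225 = 673.77 ms.

674 ms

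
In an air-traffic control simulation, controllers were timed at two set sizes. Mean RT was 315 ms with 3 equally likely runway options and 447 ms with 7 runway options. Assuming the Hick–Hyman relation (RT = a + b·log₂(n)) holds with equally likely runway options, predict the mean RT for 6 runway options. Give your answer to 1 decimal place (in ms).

423.0 ms

Fit slope and intercept:
  b = (447 − 315) / (log₂ 7 − log₂ 3) = 132 / (2.8074 − 1.5850) = 107.985 ms/bit
  a = 315 − 107.985 × 1.5850 = 143.848 ms
Then RT(6) = 143.848 + 107.985 × log₂ 6 = 143.848 + 107.985 × 2.5850 ≈ 422.985 ms.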